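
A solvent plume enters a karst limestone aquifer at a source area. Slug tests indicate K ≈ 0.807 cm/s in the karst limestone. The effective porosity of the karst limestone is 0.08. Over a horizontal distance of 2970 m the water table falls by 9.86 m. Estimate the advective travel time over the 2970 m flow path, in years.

Convert K: 0.807 cm/s × 864 = 697.2 m/day.
Hydraulic gradient i = Δh / L = 9.86 / 2970 = 0.003320.
Darcy flux q = K · i = 697.2 × 0.003320 = 2.315 m/day.
Seepage velocity v = q / n_e = 2.315 / 0.08 = 28.93 m/day.
Travel time t = L / v = 2970 / 28.93 = 102.6 days = 0.2810 years.

0.281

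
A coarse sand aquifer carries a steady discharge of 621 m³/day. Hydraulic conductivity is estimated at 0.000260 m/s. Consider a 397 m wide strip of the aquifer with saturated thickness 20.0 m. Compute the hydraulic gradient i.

Convert K: 0.000260 m/s × 86400 = 22.46 m/day.
Cross-sectional area A = 397 × 20.0 = 7940 m².
From Q = K·A·i, i = Q / (K·A) = 621 / (22.46 × 7940) = 0.003482.

0.00348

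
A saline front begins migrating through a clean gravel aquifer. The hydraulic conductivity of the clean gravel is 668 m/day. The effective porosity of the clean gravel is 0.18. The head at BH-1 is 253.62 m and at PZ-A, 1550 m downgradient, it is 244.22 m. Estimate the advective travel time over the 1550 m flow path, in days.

Hydraulic gradient i = (253.62 − 244.22) / 1550 = 9.4 / 1550 = 0.006065.
Darcy flux q = K · i = 668.0 × 0.006065 = 4.051 m/day.
Seepage velocity v = q / n_e = 4.051 / 0.18 = 22.51 m/day.
Travel time t = L / v = 1550 / 22.51 = 68.87 days.

68.9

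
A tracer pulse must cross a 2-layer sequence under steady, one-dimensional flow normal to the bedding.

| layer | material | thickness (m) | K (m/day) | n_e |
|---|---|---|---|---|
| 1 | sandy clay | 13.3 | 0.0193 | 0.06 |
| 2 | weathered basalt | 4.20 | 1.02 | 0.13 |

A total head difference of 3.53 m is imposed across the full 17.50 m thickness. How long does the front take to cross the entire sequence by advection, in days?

264

With flow normal to the layers, continuity requires the same specific discharge q through every layer.
Σ(b_i/K_i) = 13.3/0.0193 + 4.20/1.02 = 693.2 d.
q = Δh / Σ(b_i/K_i) = 3.53 / 693.2 = 0.005092 m/day.
In each layer the seepage velocity is v_i = q/n_i, so the layer transit time is t_i = b_i·n_i / q:
  layer 1 (sandy clay): t_1 = 13.3 × 0.06 / 0.005092 = 156.7 d
  layer 2 (weathered basalt): t_2 = 4.20 × 0.13 / 0.005092 = 107.2 d
Total t = Σ t_i = 263.9 days.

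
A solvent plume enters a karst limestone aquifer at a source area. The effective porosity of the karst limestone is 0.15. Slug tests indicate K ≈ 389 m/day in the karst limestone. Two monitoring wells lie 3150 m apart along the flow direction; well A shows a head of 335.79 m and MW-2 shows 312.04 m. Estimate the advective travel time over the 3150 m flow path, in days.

Hydraulic gradient i = (335.79 − 312.04) / 3150 = 23.75 / 3150 = 0.007540.
Darcy flux q = K · i = 389.0 × 0.007540 = 2.933 m/day.
Seepage velocity v = q / n_e = 2.933 / 0.15 = 19.55 m/day.
Travel time t = L / v = 3150 / 19.55 = 161.1 days.

161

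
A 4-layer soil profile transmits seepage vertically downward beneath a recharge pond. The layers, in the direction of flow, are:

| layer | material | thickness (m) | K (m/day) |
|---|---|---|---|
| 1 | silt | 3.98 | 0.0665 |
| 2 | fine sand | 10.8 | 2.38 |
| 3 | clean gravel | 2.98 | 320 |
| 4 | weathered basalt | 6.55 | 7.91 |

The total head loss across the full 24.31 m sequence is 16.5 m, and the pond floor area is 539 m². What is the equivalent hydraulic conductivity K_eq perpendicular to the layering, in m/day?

Flow is perpendicular to layering, so the layers act in series and the equivalent K is the thickness-weighted harmonic mean.
Total thickness L = 3.98 + 10.8 + 2.98 + 6.55 = 24.31 m.
Σ(b_i/K_i) = 3.98/0.0665 + 10.8/2.38 + 2.98/320 + 6.55/7.91 = 65.22 d.
K_eq = L / Σ(b_i/K_i) = 24.31 / 65.22 = 0.3727 m/day.

0.373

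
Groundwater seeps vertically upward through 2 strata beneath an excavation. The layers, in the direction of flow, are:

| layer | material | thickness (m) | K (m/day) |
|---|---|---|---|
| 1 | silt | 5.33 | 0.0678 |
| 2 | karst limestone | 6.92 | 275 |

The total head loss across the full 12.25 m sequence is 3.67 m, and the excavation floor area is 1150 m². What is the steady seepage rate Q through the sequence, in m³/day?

Flow is perpendicular to layering, so the layers act in series and the equivalent K is the thickness-weighted harmonic mean.
Total thickness L = 5.33 + 6.92 = 12.25 m.
Σ(b_i/K_i) = 5.33/0.0678 + 6.92/275 = 78.64 d.
K_eq = L / Σ(b_i/K_i) = 12.25 / 78.64 = 0.1558 m/day.
Q = K_eq · A · (Δh/L) = 0.1558 × 1150 × (3.67/12.25) = 53.67 m³/day.

53.7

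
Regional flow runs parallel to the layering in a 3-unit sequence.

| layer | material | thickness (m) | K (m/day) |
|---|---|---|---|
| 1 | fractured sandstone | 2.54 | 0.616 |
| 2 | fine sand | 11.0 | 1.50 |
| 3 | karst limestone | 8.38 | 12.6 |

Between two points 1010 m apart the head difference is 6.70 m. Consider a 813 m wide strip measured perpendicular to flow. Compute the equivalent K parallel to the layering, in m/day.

5.64

Flow is parallel to layering, so each bed carries its own Darcy discharge and the transmissivities add.
Σ(K_i·b_i) = 0.616×2.54 + 1.50×11.0 + 12.6×8.38 = 123.7 m²/day.
Total thickness b = 21.92 m, so K_eq = Σ(K_i·b_i)/b = 5.641 m/day.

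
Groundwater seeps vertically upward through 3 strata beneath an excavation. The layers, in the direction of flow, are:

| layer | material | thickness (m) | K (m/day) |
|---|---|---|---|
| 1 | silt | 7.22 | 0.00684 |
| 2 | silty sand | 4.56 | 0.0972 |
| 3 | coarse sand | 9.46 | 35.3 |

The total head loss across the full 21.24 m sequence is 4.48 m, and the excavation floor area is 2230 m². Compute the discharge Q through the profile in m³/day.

Flow is perpendicular to layering, so the layers act in series and the equivalent K is the thickness-weighted harmonic mean.
Total thickness L = 7.22 + 4.56 + 9.46 = 21.24 m.
Σ(b_i/K_i) = 7.22/0.00684 + 4.56/0.0972 + 9.46/35.3 = 1103 d.
K_eq = L / Σ(b_i/K_i) = 21.24 / 1103 = 0.01926 m/day.
Q = K_eq · A · (Δh/L) = 0.01926 × 2230 × (4.48/21.24) = 9.060 m³/day.

9.06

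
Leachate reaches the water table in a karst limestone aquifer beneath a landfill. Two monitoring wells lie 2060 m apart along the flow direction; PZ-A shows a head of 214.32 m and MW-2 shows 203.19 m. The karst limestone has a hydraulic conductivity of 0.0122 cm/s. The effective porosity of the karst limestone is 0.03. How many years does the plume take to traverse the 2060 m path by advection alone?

Convert K: 0.0122 cm/s × 864 = 10.54 m/day.
Hydraulic gradient i = (214.32 − 203.19) / 2060 = 11.13 / 2060 = 0.005403.
Darcy flux q = K · i = 10.54 × 0.005403 = 0.05695 m/day.
Seepage velocity v = q / n_e = 0.05695 / 0.03 = 1.898 m/day.
Travel time t = L / v = 2060 / 1.898 = 1085 days = 2.971 years.

2.97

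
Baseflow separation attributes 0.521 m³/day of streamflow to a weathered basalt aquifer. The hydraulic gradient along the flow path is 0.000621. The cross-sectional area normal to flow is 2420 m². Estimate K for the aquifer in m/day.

0.347

Hydraulic gradient i = 0.000621.
From Q = K·A·i, K = Q / (A·i) = 0.521 / (2420 × 0.0006210) = 0.3467 m/day.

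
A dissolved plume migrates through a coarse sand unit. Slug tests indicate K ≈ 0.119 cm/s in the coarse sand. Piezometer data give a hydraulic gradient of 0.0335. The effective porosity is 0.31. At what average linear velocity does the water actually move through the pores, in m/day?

Convert K: 0.119 cm/s × 864 = 102.8 m/day.
Hydraulic gradient i = 0.0335.
Darcy flux q = K · i = 102.8 × 0.03350 = 3.444 m/day.
Seepage velocity v = q / n_e = 3.444 / 0.31 = 11.11 m/day.

11.1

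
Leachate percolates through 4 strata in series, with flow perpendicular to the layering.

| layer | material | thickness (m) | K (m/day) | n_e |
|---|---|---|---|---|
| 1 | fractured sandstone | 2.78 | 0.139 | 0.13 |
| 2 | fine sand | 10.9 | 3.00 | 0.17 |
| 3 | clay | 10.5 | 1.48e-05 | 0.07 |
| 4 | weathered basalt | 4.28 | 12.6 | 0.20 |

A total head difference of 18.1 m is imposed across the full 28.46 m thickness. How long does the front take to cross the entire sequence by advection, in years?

408

With flow normal to the layers, continuity requires the same specific discharge q through every layer.
Σ(b_i/K_i) = 2.78/0.139 + 10.9/3.00 + 10.5/1.48e-05 + 4.28/12.6 = 7.095e+05 d.
q = Δh / Σ(b_i/K_i) = 18.1 / 7.095e+05 = 2.551e-05 m/day.
In each layer the seepage velocity is v_i = q/n_i, so the layer transit time is t_i = b_i·n_i / q:
  layer 1 (fractured sandstone): t_1 = 2.78 × 0.13 / 2.551e-05 = 14166 d
  layer 2 (fine sand): t_2 = 10.9 × 0.17 / 2.551e-05 = 72634 d
  layer 3 (clay): t_3 = 10.5 × 0.07 / 2.551e-05 = 28811 d
  layer 4 (weathered basalt): t_4 = 4.28 × 0.20 / 2.551e-05 = 33553 d
Total t = Σ t_i = 1.492e+05 days = 408.4 years.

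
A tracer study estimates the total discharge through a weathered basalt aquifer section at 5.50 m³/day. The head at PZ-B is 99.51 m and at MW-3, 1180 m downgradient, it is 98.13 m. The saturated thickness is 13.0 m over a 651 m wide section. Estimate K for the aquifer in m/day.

Cross-sectional area A = 651 × 13.0 = 8463 m².
Hydraulic gradient i = (99.51 − 98.13) / 1180 = 1.38 / 1180 = 0.001169.
From Q = K·A·i, K = Q / (A·i) = 5.50 / (8463 × 0.001169) = 0.5557 m/day.

0.556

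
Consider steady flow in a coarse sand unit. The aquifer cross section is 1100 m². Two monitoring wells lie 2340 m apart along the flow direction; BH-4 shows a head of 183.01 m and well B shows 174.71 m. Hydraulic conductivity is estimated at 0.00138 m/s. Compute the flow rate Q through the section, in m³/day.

465

Convert K: 0.00138 m/s × 86400 = 119.2 m/day.
Hydraulic gradient i = (183.01 − 174.71) / 2340 = 8.3 / 2340 = 0.003547.
Darcy's law: Q = K · A · i = 119.2 × 1100 × 0.003547 = 465.2 m³/day.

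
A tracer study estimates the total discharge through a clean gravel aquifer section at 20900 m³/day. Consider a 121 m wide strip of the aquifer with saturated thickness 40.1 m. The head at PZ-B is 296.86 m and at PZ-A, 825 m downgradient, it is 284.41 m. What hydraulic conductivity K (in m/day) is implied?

Cross-sectional area A = 121 × 40.1 = 4852 m².
Hydraulic gradient i = (296.86 − 284.41) / 825 = 12.45 / 825 = 0.01509.
From Q = K·A·i, K = Q / (A·i) = 20900 / (4852 × 0.01509) = 285.4 m/day.

285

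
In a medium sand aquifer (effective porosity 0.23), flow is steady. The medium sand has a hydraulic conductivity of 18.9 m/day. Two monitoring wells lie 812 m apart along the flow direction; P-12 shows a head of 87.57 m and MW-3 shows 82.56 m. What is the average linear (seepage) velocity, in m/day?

0.507

Hydraulic gradient i = (87.57 − 82.56) / 812 = 5.01 / 812 = 0.006170.
Darcy flux q = K · i = 18.90 × 0.006170 = 0.1166 m/day.
Seepage velocity v = q / n_e = 0.1166 / 0.23 = 0.5070 m/day.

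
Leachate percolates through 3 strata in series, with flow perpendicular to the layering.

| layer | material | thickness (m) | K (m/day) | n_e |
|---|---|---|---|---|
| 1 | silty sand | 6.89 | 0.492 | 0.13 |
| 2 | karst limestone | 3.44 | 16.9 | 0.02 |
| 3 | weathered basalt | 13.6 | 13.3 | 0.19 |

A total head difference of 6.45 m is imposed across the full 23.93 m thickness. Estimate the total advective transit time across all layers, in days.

With flow normal to the layers, continuity requires the same specific discharge q through every layer.
Σ(b_i/K_i) = 6.89/0.492 + 3.44/16.9 + 13.6/13.3 = 15.23 d.
q = Δh / Σ(b_i/K_i) = 6.45 / 15.23 = 0.4235 m/day.
In each layer the seepage velocity is v_i = q/n_i, so the layer transit time is t_i = b_i·n_i / q:
  layer 1 (silty sand): t_1 = 6.89 × 0.13 / 0.4235 = 2.115 d
  layer 2 (karst limestone): t_2 = 3.44 × 0.02 / 0.4235 = 0.1625 d
  layer 3 (weathered basalt): t_3 = 13.6 × 0.19 / 0.4235 = 6.102 d
Total t = Σ t_i = 8.379 days.

8.38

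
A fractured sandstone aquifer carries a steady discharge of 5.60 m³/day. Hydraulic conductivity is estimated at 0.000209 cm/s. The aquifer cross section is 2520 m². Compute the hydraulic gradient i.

0.0123

Convert K: 0.000209 cm/s × 864 = 0.1806 m/day.
From Q = K·A·i, i = Q / (K·A) = 5.60 / (0.1806 × 2520) = 0.01231.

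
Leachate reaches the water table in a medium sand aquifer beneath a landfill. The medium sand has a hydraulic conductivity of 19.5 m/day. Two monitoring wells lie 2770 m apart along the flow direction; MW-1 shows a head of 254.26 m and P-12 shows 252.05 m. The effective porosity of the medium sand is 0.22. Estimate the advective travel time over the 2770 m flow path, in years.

Hydraulic gradient i = (254.26 − 252.05) / 2770 = 2.21 / 2770 = 0.0007978.
Darcy flux q = K · i = 19.50 × 0.0007978 = 0.01556 m/day.
Seepage velocity v = q / n_e = 0.01556 / 0.22 = 0.07072 m/day.
Travel time t = L / v = 2770 / 0.07072 = 39170 days = 107.2 years.

107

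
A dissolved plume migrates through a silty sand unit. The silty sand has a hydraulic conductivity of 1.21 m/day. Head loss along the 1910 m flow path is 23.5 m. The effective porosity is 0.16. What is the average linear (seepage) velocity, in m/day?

Hydraulic gradient i = Δh / L = 23.5 / 1910 = 0.01230.
Darcy flux q = K · i = 1.210 × 0.01230 = 0.01489 m/day.
Seepage velocity v = q / n_e = 0.01489 / 0.16 = 0.09305 m/day.

0.0930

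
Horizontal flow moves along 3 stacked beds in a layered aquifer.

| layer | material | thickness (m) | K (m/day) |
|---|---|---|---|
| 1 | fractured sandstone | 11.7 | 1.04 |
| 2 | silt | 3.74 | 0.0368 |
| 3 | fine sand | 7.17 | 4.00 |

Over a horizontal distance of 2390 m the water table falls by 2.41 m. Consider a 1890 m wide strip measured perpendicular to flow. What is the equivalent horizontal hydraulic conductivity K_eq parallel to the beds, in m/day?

1.81

Flow is parallel to layering, so each bed carries its own Darcy discharge and the transmissivities add.
Σ(K_i·b_i) = 1.04×11.7 + 0.0368×3.74 + 4.00×7.17 = 40.99 m²/day.
Total thickness b = 22.61 m, so K_eq = Σ(K_i·b_i)/b = 1.813 m/day.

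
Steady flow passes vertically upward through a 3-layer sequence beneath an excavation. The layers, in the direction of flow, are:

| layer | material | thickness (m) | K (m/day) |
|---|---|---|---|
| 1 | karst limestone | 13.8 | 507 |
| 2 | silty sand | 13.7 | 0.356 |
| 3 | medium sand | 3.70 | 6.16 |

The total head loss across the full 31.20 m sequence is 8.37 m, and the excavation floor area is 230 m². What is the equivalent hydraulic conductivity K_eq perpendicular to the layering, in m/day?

0.798

Flow is perpendicular to layering, so the layers act in series and the equivalent K is the thickness-weighted harmonic mean.
Total thickness L = 13.8 + 13.7 + 3.70 = 31.20 m.
Σ(b_i/K_i) = 13.8/507 + 13.7/0.356 + 3.70/6.16 = 39.11 d.
K_eq = L / Σ(b_i/K_i) = 31.20 / 39.11 = 0.7977 m/day.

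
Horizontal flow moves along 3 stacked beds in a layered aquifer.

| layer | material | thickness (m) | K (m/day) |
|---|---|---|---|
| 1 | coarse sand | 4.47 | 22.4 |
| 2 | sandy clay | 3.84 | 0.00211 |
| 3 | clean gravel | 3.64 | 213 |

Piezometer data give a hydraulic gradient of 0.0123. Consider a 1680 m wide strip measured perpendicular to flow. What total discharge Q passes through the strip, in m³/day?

Flow is parallel to layering, so each bed carries its own Darcy discharge and the transmissivities add.
Σ(K_i·b_i) = 22.4×4.47 + 0.00211×3.84 + 213×3.64 = 875.5 m²/day.
Hydraulic gradient i = 0.0123.
Q = Σ(K_i·b_i) · W · i = 875.5 × 1680 × 0.01230 = 18090 m³/day.

18100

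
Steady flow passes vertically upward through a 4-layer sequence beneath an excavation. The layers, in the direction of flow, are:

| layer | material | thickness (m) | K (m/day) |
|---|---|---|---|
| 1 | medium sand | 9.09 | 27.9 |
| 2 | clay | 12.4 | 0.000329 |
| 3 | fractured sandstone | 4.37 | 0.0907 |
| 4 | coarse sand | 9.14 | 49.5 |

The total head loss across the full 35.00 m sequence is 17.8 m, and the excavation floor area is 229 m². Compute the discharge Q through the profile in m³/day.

0.108

Flow is perpendicular to layering, so the layers act in series and the equivalent K is the thickness-weighted harmonic mean.
Total thickness L = 9.09 + 12.4 + 4.37 + 9.14 = 35.00 m.
Σ(b_i/K_i) = 9.09/27.9 + 12.4/0.000329 + 4.37/0.0907 + 9.14/49.5 = 37739 d.
K_eq = L / Σ(b_i/K_i) = 35.00 / 37739 = 0.0009274 m/day.
Q = K_eq · A · (Δh/L) = 0.0009274 × 229 × (17.8/35.00) = 0.1080 m³/day.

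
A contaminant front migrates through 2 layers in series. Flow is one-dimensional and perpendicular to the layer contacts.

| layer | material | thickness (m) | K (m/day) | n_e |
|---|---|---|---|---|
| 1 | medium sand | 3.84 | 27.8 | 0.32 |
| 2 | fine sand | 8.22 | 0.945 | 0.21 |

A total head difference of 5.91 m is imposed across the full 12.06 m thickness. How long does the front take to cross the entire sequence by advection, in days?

With flow normal to the layers, continuity requires the same specific discharge q through every layer.
Σ(b_i/K_i) = 3.84/27.8 + 8.22/0.945 = 8.837 d.
q = Δh / Σ(b_i/K_i) = 5.91 / 8.837 = 0.6688 m/day.
In each layer the seepage velocity is v_i = q/n_i, so the layer transit time is t_i = b_i·n_i / q:
  layer 1 (medium sand): t_1 = 3.84 × 0.32 / 0.6688 = 1.837 d
  layer 2 (fine sand): t_2 = 8.22 × 0.21 / 0.6688 = 2.581 d
Total t = Σ t_i = 4.418 days.

4.42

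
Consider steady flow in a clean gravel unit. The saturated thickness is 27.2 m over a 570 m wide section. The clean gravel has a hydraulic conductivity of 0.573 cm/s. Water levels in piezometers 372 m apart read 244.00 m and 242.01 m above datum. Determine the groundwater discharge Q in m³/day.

Convert K: 0.573 cm/s × 864 = 495.1 m/day.
Cross-sectional area A = 570 × 27.2 = 15504 m².
Hydraulic gradient i = (244.00 − 242.01) / 372 = 1.99 / 372 = 0.005349.
Darcy's law: Q = K · A · i = 495.1 × 15504 × 0.005349 = 41060 m³/day.

41100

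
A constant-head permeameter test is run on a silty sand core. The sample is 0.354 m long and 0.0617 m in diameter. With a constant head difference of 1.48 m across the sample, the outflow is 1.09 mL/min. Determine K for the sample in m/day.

0.126

Cross-sectional area A = π·(d/2)² = π × (0.0617/2)² = 0.002990 m².
Convert discharge: 1.09 mL/min = 1.817e-08 m³/s.
Darcy's law rearranged: K = Q·L / (A·Δh) = 1.817e-08 × 0.354 / (0.002990 × 1.48) = 1.453e-06 m/s = 0.1256 m/day.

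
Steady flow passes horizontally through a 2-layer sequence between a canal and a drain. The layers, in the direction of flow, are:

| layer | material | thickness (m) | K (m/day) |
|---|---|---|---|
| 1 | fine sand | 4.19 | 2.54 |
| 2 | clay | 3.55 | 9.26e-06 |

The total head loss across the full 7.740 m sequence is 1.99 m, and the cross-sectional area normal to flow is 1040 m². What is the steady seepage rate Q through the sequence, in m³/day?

0.00540

Flow is perpendicular to layering, so the layers act in series and the equivalent K is the thickness-weighted harmonic mean.
Total thickness L = 4.19 + 3.55 = 7.740 m.
Σ(b_i/K_i) = 4.19/2.54 + 3.55/9.26e-06 = 3.834e+05 d.
K_eq = L / Σ(b_i/K_i) = 7.740 / 3.834e+05 = 2.019e-05 m/day.
Q = K_eq · A · (Δh/L) = 2.019e-05 × 1040 × (1.99/7.740) = 0.005398 m³/day.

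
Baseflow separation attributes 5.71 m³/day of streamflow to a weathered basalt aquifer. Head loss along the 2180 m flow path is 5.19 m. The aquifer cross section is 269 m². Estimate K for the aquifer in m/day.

8.92

Hydraulic gradient i = Δh / L = 5.19 / 2180 = 0.002381.
From Q = K·A·i, K = Q / (A·i) = 5.71 / (269.0 × 0.002381) = 8.916 m/day.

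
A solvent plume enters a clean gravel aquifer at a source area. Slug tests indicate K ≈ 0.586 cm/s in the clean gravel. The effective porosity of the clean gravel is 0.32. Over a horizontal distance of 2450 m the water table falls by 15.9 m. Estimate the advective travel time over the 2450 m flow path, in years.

Convert K: 0.586 cm/s × 864 = 506.3 m/day.
Hydraulic gradient i = Δh / L = 15.9 / 2450 = 0.006490.
Darcy flux q = K · i = 506.3 × 0.006490 = 3.286 m/day.
Seepage velocity v = q / n_e = 3.286 / 0.32 = 10.27 m/day.
Travel time t = L / v = 2450 / 10.27 = 238.6 days = 0.6533 years.

0.653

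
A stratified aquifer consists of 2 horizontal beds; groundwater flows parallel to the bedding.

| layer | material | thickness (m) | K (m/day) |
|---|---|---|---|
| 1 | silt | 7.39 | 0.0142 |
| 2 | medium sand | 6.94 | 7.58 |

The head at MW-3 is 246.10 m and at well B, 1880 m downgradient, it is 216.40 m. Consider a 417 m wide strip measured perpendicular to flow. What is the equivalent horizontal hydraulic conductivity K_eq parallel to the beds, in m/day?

Flow is parallel to layering, so each bed carries its own Darcy discharge and the transmissivities add.
Σ(K_i·b_i) = 0.0142×7.39 + 7.58×6.94 = 52.71 m²/day.
Total thickness b = 14.33 m, so K_eq = Σ(K_i·b_i)/b = 3.678 m/day.

3.68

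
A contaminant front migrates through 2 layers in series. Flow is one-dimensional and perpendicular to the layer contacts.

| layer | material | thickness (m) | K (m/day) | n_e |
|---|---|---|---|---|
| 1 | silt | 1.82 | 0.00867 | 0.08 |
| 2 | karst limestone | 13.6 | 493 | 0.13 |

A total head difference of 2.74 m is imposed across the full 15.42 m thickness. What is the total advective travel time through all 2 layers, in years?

With flow normal to the layers, continuity requires the same specific discharge q through every layer.
Σ(b_i/K_i) = 1.82/0.00867 + 13.6/493 = 209.9 d.
q = Δh / Σ(b_i/K_i) = 2.74 / 209.9 = 0.01305 m/day.
In each layer the seepage velocity is v_i = q/n_i, so the layer transit time is t_i = b_i·n_i / q:
  layer 1 (silt): t_1 = 1.82 × 0.08 / 0.01305 = 11.16 d
  layer 2 (karst limestone): t_2 = 13.6 × 0.13 / 0.01305 = 135.5 d
Total t = Σ t_i = 146.6 days = 0.4014 years.

0.401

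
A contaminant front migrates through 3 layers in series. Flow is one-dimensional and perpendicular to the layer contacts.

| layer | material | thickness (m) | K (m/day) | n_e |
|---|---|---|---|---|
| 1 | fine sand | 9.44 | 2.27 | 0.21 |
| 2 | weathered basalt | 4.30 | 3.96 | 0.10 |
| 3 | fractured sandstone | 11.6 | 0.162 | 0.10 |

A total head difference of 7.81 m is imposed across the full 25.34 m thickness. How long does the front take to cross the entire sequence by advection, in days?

35.2

With flow normal to the layers, continuity requires the same specific discharge q through every layer.
Σ(b_i/K_i) = 9.44/2.27 + 4.30/3.96 + 11.6/0.162 = 76.85 d.
q = Δh / Σ(b_i/K_i) = 7.81 / 76.85 = 0.1016 m/day.
In each layer the seepage velocity is v_i = q/n_i, so the layer transit time is t_i = b_i·n_i / q:
  layer 1 (fine sand): t_1 = 9.44 × 0.21 / 0.1016 = 19.51 d
  layer 2 (weathered basalt): t_2 = 4.30 × 0.10 / 0.1016 = 4.231 d
  layer 3 (fractured sandstone): t_3 = 11.6 × 0.10 / 0.1016 = 11.41 d
Total t = Σ t_i = 35.15 days.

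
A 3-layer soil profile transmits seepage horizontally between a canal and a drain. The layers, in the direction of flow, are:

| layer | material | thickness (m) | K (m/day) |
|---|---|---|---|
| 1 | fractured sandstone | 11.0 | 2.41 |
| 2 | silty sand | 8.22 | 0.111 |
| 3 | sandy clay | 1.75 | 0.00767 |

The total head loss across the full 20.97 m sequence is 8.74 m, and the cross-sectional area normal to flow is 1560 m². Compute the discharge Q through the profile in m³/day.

Flow is perpendicular to layering, so the layers act in series and the equivalent K is the thickness-weighted harmonic mean.
Total thickness L = 11.0 + 8.22 + 1.75 = 20.97 m.
Σ(b_i/K_i) = 11.0/2.41 + 8.22/0.111 + 1.75/0.00767 = 306.8 d.
K_eq = L / Σ(b_i/K_i) = 20.97 / 306.8 = 0.06836 m/day.
Q = K_eq · A · (Δh/L) = 0.06836 × 1560 × (8.74/20.97) = 44.44 m³/day.

44.4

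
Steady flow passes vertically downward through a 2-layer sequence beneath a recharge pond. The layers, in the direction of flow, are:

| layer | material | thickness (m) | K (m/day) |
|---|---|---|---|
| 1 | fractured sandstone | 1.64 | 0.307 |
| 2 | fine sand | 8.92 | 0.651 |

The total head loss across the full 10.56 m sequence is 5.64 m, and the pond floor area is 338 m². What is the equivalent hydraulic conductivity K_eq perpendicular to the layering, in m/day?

Flow is perpendicular to layering, so the layers act in series and the equivalent K is the thickness-weighted harmonic mean.
Total thickness L = 1.64 + 8.92 = 10.56 m.
Σ(b_i/K_i) = 1.64/0.307 + 8.92/0.651 = 19.04 d.
K_eq = L / Σ(b_i/K_i) = 10.56 / 19.04 = 0.5545 m/day.

0.555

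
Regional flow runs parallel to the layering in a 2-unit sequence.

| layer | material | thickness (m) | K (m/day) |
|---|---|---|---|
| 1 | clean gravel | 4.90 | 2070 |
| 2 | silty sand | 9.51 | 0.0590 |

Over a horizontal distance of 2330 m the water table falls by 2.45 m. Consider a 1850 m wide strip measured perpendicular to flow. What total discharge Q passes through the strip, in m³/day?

19700

Flow is parallel to layering, so each bed carries its own Darcy discharge and the transmissivities add.
Σ(K_i·b_i) = 2070×4.90 + 0.0590×9.51 = 10144 m²/day.
Hydraulic gradient i = Δh / L = 2.45 / 2330 = 0.001052.
Q = Σ(K_i·b_i) · W · i = 10144 × 1850 × 0.001052 = 19732 m³/day.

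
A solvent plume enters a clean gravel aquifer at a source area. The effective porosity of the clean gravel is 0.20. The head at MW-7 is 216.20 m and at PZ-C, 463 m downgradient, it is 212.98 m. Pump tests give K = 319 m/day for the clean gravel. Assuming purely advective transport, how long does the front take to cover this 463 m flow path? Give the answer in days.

41.7

Hydraulic gradient i = (216.20 − 212.98) / 463 = 3.22 / 463 = 0.006955.
Darcy flux q = K · i = 319.0 × 0.006955 = 2.219 m/day.
Seepage velocity v = q / n_e = 2.219 / 0.20 = 11.09 m/day.
Travel time t = L / v = 463 / 11.09 = 41.74 days.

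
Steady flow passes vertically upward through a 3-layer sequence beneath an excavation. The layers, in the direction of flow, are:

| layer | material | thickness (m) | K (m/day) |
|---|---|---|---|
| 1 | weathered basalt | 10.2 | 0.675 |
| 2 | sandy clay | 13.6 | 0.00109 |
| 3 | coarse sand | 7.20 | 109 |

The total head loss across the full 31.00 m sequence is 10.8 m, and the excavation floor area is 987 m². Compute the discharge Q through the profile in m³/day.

Flow is perpendicular to layering, so the layers act in series and the equivalent K is the thickness-weighted harmonic mean.
Total thickness L = 10.2 + 13.6 + 7.20 = 31.00 m.
Σ(b_i/K_i) = 10.2/0.675 + 13.6/0.00109 + 7.20/109 = 12492 d.
K_eq = L / Σ(b_i/K_i) = 31.00 / 12492 = 0.002482 m/day.
Q = K_eq · A · (Δh/L) = 0.002482 × 987 × (10.8/31.00) = 0.8533 m³/day.

0.853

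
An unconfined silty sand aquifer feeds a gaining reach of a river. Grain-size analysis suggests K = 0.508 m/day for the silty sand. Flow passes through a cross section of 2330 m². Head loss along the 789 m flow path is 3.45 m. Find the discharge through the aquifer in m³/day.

5.18

Hydraulic gradient i = Δh / L = 3.45 / 789 = 0.004373.
Darcy's law: Q = K · A · i = 0.5080 × 2330 × 0.004373 = 5.176 m³/day.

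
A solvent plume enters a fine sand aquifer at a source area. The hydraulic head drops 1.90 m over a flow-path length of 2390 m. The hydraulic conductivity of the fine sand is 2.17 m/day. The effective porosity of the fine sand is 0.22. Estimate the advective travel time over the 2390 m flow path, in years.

Hydraulic gradient i = Δh / L = 1.90 / 2390 = 0.0007950.
Darcy flux q = K · i = 2.170 × 0.0007950 = 0.001725 m/day.
Seepage velocity v = q / n_e = 0.001725 / 0.22 = 0.007841 m/day.
Travel time t = L / v = 2390 / 0.007841 = 3.048e+05 days = 834.5 years.

834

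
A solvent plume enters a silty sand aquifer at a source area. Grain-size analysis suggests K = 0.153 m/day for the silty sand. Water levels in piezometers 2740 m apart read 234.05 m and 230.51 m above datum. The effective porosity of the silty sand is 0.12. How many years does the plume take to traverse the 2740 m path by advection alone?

Hydraulic gradient i = (234.05 − 230.51) / 2740 = 3.54 / 2740 = 0.001292.
Darcy flux q = K · i = 0.1530 × 0.001292 = 0.0001977 m/day.
Seepage velocity v = q / n_e = 0.0001977 / 0.12 = 0.001647 m/day.
Travel time t = L / v = 2740 / 0.001647 = 1.663e+06 days = 4554 years.

4550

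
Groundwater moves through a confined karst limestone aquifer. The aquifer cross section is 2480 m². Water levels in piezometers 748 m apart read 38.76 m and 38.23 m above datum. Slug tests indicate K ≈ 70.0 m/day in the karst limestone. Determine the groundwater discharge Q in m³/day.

123

Hydraulic gradient i = (38.76 − 38.23) / 748 = 0.53 / 748 = 0.0007086.
Darcy's law: Q = K · A · i = 70.00 × 2480 × 0.0007086 = 123.0 m³/day.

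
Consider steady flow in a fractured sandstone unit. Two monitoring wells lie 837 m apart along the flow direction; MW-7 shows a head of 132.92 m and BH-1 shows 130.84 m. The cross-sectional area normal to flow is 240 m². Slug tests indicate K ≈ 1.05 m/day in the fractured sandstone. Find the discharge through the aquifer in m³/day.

Hydraulic gradient i = (132.92 − 130.84) / 837 = 2.08 / 837 = 0.002485.
Darcy's law: Q = K · A · i = 1.050 × 240.0 × 0.002485 = 0.6262 m³/day.

0.626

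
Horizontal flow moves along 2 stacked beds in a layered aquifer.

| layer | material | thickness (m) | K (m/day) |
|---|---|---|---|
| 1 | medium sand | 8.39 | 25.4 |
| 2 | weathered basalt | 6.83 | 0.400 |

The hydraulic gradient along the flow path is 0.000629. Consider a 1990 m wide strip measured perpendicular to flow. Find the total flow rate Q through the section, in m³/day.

270

Flow is parallel to layering, so each bed carries its own Darcy discharge and the transmissivities add.
Σ(K_i·b_i) = 25.4×8.39 + 0.400×6.83 = 215.8 m²/day.
Hydraulic gradient i = 0.000629.
Q = Σ(K_i·b_i) · W · i = 215.8 × 1990 × 0.0006290 = 270.2 m³/day.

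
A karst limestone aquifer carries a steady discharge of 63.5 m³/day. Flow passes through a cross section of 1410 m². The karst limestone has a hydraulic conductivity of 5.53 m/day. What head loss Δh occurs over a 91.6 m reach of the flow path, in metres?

0.746

From Q = K·A·i, i = Q / (K·A) = 63.5 / (5.530 × 1410) = 0.008144.
Head loss Δh = i · L = 0.008144 × 91.6 = 0.7460 m.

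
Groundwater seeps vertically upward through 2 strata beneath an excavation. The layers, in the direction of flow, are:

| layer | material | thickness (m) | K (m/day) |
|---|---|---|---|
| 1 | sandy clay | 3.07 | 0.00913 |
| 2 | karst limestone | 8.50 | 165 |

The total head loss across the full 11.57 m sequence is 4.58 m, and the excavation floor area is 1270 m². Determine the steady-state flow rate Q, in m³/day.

Flow is perpendicular to layering, so the layers act in series and the equivalent K is the thickness-weighted harmonic mean.
Total thickness L = 3.07 + 8.50 = 11.57 m.
Σ(b_i/K_i) = 3.07/0.00913 + 8.50/165 = 336.3 d.
K_eq = L / Σ(b_i/K_i) = 11.57 / 336.3 = 0.03440 m/day.
Q = K_eq · A · (Δh/L) = 0.03440 × 1270 × (4.58/11.57) = 17.30 m³/day.

17.3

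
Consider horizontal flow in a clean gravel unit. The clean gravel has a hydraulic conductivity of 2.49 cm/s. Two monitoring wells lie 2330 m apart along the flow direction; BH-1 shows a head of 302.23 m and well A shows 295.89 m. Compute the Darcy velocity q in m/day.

5.85

Convert K: 2.49 cm/s × 864 = 2151 m/day.
Hydraulic gradient i = (302.23 − 295.89) / 2330 = 6.34 / 2330 = 0.002721.
Specific discharge q = K · i = 2151 × 0.002721 = 5.854 m/day.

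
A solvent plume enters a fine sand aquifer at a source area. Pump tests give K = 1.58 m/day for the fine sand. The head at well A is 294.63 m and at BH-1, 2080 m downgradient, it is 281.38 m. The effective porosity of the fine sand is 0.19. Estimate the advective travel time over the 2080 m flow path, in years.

108

Hydraulic gradient i = (294.63 − 281.38) / 2080 = 13.25 / 2080 = 0.006370.
Darcy flux q = K · i = 1.580 × 0.006370 = 0.01006 m/day.
Seepage velocity v = q / n_e = 0.01006 / 0.19 = 0.05297 m/day.
Travel time t = L / v = 2080 / 0.05297 = 39265 days = 107.5 years.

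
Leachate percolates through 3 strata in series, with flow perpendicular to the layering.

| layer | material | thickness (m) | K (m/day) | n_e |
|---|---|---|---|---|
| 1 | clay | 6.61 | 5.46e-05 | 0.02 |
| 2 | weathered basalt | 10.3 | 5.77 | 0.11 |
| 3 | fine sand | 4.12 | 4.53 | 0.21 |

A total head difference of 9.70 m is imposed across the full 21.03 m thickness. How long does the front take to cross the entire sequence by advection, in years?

72.8

With flow normal to the layers, continuity requires the same specific discharge q through every layer.
Σ(b_i/K_i) = 6.61/5.46e-05 + 10.3/5.77 + 4.12/4.53 = 1.211e+05 d.
q = Δh / Σ(b_i/K_i) = 9.70 / 1.211e+05 = 8.012e-05 m/day.
In each layer the seepage velocity is v_i = q/n_i, so the layer transit time is t_i = b_i·n_i / q:
  layer 1 (clay): t_1 = 6.61 × 0.02 / 8.012e-05 = 1650 d
  layer 2 (weathered basalt): t_2 = 10.3 × 0.11 / 8.012e-05 = 14141 d
  layer 3 (fine sand): t_3 = 4.12 × 0.21 / 8.012e-05 = 10798 d
Total t = Σ t_i = 26589 days = 72.80 years.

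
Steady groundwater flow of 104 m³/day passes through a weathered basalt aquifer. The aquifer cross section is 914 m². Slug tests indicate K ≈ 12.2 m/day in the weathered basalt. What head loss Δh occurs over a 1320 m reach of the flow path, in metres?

From Q = K·A·i, i = Q / (K·A) = 104 / (12.20 × 914.0) = 0.009327.
Head loss Δh = i · L = 0.009327 × 1320 = 12.31 m.

12.3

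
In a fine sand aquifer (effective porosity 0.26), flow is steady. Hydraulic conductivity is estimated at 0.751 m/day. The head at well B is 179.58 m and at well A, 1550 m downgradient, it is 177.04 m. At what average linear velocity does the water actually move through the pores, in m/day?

Hydraulic gradient i = (179.58 − 177.04) / 1550 = 2.54 / 1550 = 0.001639.
Darcy flux q = K · i = 0.7510 × 0.001639 = 0.001231 m/day.
Seepage velocity v = q / n_e = 0.001231 / 0.26 = 0.004733 m/day.

0.00473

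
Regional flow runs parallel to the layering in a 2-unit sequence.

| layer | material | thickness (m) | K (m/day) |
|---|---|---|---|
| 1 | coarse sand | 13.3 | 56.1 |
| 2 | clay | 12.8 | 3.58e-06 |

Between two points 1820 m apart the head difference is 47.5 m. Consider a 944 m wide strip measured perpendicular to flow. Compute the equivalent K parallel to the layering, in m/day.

Flow is parallel to layering, so each bed carries its own Darcy discharge and the transmissivities add.
Σ(K_i·b_i) = 56.1×13.3 + 3.58e-06×12.8 = 746.1 m²/day.
Total thickness b = 26.10 m, so K_eq = Σ(K_i·b_i)/b = 28.59 m/day.

28.6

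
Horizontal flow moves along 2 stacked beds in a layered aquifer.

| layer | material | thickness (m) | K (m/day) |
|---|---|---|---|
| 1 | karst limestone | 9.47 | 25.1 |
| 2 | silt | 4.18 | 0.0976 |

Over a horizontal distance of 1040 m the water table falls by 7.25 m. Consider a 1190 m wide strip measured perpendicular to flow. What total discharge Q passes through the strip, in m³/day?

Flow is parallel to layering, so each bed carries its own Darcy discharge and the transmissivities add.
Σ(K_i·b_i) = 25.1×9.47 + 0.0976×4.18 = 238.1 m²/day.
Hydraulic gradient i = Δh / L = 7.25 / 1040 = 0.006971.
Q = Σ(K_i·b_i) · W · i = 238.1 × 1190 × 0.006971 = 1975 m³/day.

1980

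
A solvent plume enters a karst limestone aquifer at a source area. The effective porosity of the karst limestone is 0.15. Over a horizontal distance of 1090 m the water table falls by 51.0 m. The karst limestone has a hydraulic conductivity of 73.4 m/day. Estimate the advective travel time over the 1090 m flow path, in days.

Hydraulic gradient i = Δh / L = 51.0 / 1090 = 0.04679.
Darcy flux q = K · i = 73.40 × 0.04679 = 3.434 m/day.
Seepage velocity v = q / n_e = 3.434 / 0.15 = 22.90 m/day.
Travel time t = L / v = 1090 / 22.90 = 47.61 days.

47.6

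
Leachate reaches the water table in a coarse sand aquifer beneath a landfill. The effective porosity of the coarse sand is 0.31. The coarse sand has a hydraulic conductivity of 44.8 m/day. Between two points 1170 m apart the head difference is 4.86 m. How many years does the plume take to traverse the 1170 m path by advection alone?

5.34

Hydraulic gradient i = Δh / L = 4.86 / 1170 = 0.004154.
Darcy flux q = K · i = 44.80 × 0.004154 = 0.1861 m/day.
Seepage velocity v = q / n_e = 0.1861 / 0.31 = 0.6003 m/day.
Travel time t = L / v = 1170 / 0.6003 = 1949 days = 5.336 years.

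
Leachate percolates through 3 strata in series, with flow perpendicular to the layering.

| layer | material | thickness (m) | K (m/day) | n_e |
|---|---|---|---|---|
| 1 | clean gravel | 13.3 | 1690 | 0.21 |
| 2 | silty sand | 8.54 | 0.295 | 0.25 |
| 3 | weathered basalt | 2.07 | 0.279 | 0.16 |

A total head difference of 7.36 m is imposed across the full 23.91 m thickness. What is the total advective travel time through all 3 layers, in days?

26.0

With flow normal to the layers, continuity requires the same specific discharge q through every layer.
Σ(b_i/K_i) = 13.3/1690 + 8.54/0.295 + 2.07/0.279 = 36.38 d.
q = Δh / Σ(b_i/K_i) = 7.36 / 36.38 = 0.2023 m/day.
In each layer the seepage velocity is v_i = q/n_i, so the layer transit time is t_i = b_i·n_i / q:
  layer 1 (clean gravel): t_1 = 13.3 × 0.21 / 0.2023 = 13.80 d
  layer 2 (silty sand): t_2 = 8.54 × 0.25 / 0.2023 = 10.55 d
  layer 3 (weathered basalt): t_3 = 2.07 × 0.16 / 0.2023 = 1.637 d
Total t = Σ t_i = 25.99 days.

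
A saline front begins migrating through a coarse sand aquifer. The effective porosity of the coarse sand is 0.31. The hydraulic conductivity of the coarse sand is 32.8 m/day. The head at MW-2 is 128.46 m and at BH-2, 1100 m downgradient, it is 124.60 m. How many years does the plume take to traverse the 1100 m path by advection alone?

Hydraulic gradient i = (128.46 − 124.60) / 1100 = 3.86 / 1100 = 0.003509.
Darcy flux q = K · i = 32.80 × 0.003509 = 0.1151 m/day.
Seepage velocity v = q / n_e = 0.1151 / 0.31 = 0.3713 m/day.
Travel time t = L / v = 1100 / 0.3713 = 2963 days = 8.111 years.

8.11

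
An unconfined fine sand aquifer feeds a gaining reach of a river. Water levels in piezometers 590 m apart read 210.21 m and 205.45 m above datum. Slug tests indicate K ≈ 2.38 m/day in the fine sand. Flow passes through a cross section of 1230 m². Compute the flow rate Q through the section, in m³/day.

Hydraulic gradient i = (210.21 − 205.45) / 590 = 4.76 / 590 = 0.008068.
Darcy's law: Q = K · A · i = 2.380 × 1230 × 0.008068 = 23.62 m³/day.

23.6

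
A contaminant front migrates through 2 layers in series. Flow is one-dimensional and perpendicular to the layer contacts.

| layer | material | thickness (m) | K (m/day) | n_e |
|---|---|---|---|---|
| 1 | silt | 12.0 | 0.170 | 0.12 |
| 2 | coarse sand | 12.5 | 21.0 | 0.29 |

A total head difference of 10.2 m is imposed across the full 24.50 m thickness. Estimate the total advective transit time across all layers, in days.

With flow normal to the layers, continuity requires the same specific discharge q through every layer.
Σ(b_i/K_i) = 12.0/0.170 + 12.5/21.0 = 71.18 d.
q = Δh / Σ(b_i/K_i) = 10.2 / 71.18 = 0.1433 m/day.
In each layer the seepage velocity is v_i = q/n_i, so the layer transit time is t_i = b_i·n_i / q:
  layer 1 (silt): t_1 = 12.0 × 0.12 / 0.1433 = 10.05 d
  layer 2 (coarse sand): t_2 = 12.5 × 0.29 / 0.1433 = 25.30 d
Total t = Σ t_i = 35.35 days.

35.3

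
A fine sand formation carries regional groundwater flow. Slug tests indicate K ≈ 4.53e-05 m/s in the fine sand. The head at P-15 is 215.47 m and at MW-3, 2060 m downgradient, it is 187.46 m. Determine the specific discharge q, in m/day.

0.0532

Convert K: 4.53e-05 m/s × 86400 = 3.914 m/day.
Hydraulic gradient i = (215.47 − 187.46) / 2060 = 28.01 / 2060 = 0.01360.
Specific discharge q = K · i = 3.914 × 0.01360 = 0.05322 m/day.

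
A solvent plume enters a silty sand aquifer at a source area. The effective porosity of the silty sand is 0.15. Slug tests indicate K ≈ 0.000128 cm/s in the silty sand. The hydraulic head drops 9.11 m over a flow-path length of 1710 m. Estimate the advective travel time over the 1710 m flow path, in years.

Convert K: 0.000128 cm/s × 864 = 0.1106 m/day.
Hydraulic gradient i = Δh / L = 9.11 / 1710 = 0.005327.
Darcy flux q = K · i = 0.1106 × 0.005327 = 0.0005892 m/day.
Seepage velocity v = q / n_e = 0.0005892 / 0.15 = 0.003928 m/day.
Travel time t = L / v = 1710 / 0.003928 = 4.354e+05 days = 1192 years.

1190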